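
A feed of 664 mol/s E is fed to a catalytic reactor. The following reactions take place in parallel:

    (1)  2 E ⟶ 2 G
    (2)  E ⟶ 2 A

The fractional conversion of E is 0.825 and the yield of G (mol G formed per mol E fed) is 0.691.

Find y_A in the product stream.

0.236

Yield of G: 2ξ₁ / 664 = 0.691 → ξ₁ = 229.4 mol/s.
Conversion of E: 2ξ₁ + 1ξ₂ = 0.825 × 664 = 547.8 → ξ₂ = 88.98 mol/s.
Outlet amounts (n = n₀ + Σ ν·ξ):
  E: 664 − 2(229.4) − 1(88.98) = 116.2
  G: 0 + 2(229.4) = 458.8
  A: 0 + 2(88.98) = 178
Total out = 753 mol/s; y_A = 178 / 753 = 0.2363.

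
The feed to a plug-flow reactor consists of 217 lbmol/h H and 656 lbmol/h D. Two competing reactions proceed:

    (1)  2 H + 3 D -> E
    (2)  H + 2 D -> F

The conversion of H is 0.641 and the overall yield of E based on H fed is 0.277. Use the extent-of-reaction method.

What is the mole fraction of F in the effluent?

Yield of E: 1ξ₁ / 217 = 0.277 → ξ₁ = 60.11 lbmol/h.
Conversion of H: 2ξ₁ + 1ξ₂ = 0.641 × 217 = 139.1 → ξ₂ = 18.88 lbmol/h.
Outlet amounts (n = n₀ + Σ ν·ξ):
  H: 217 − 2(60.11) − 1(18.88) = 77.9
  D: 656 − 3(60.11) − 2(18.88) = 437.9
  E: 0 + 1(60.11) = 60.11
  F: 0 + 1(18.88) = 18.88
Total out = 594.8 lbmol/h; y_F = 18.88 / 594.8 = 0.03174.

0.0317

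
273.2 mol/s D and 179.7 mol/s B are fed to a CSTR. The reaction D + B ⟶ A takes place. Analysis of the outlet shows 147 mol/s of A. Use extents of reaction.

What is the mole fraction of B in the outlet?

For A: n = n₀ + 1ξ → 147 = 0 + 1ξ, giving ξ = 147 mol/s.
Outlet amounts (n = n₀ + ν ξ):
  D: 273.2 − 1(147) = 126.2
  B: 179.7 − 1(147) = 32.7
  A: 0 + 1(147) = 147
Total out = 305.9 mol/s; y_B = 32.7 / 305.9 = 0.1069.

0.107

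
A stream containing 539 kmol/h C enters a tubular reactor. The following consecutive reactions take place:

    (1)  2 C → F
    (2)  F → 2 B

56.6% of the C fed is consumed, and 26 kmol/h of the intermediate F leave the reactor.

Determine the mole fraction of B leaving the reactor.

Conversion of C: C consumed = 2ξ₁ = 0.566 × 539 → ξ₁ = 152.5 kmol/h.
F balance: n_F = 0 + 1ξ₁ − 1ξ₂ = 26 → ξ₂ = (1·152.5 − 26)/1 = 126.5 kmol/h.
Outlet amounts (n = n₀ + Σ ν·ξ):
  C: 539 − 2(152.5) = 233.9
  F: 0 + 1(152.5) − 1(126.5) = 26
  B: 0 + 2(126.5) = 253.1
Total out = 513 kmol/h; y_B = 253.1 / 513 = 0.4933.

0.493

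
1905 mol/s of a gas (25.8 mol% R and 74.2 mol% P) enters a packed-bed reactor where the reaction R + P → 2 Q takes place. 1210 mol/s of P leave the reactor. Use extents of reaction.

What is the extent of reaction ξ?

For P: n = n₀ − 1ξ → 1210 = 1414 − 1ξ, giving ξ = 203.5 mol/s.
Outlet amounts (n = n₀ + ν ξ):
  R: 491.5 − 1(203.5) = 288
  P: 1414 − 1(203.5) = 1210
  Q: 0 + 2(203.5) = 407

ξ = 204 mol/s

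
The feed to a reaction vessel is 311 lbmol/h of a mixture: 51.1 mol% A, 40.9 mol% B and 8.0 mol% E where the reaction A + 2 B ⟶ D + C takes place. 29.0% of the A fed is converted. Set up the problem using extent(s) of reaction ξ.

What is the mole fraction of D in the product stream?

A reacted = 0.29 × 158.9 = 46.09 lbmol/h; ν_A = −1, so ξ = 46.09/1 = 46.09 lbmol/h.
Outlet amounts (n = n₀ + ν ξ):
  A: 158.9 − 1(46.09) = 112.8
  B: 127.2 − 2(46.09) = 35.02
  D: 0 + 1(46.09) = 46.09
  C: 0 + 1(46.09) = 46.09
  E: 24.88 (inert)
Total out = 264.9 lbmol/h; y_D = 46.09 / 264.9 = 0.174.

0.174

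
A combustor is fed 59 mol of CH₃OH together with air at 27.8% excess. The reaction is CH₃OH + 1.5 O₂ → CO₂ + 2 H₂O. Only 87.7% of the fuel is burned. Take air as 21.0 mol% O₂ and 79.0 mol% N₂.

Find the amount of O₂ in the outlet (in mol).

35.5 mol

Stoichiometric O₂ = 1.5 × 59 = 88.5 mol; O₂ fed = 88.5 × 1.278 = 113.1 mol.
N₂ fed = 113.1 × 79/21 = 425.5 mol.
Fuel reacted = 0.877 × 59 → ξ = 51.74 mol.
Outlet (n = n₀ + ν ξ):
  CH₃OH: 59 − 1(51.74) = 7.257
  O₂: 113.1 − 1.5(51.74) = 35.49
  N₂: 425.5 (inert)
  CO₂: 0 + 1(51.74) = 51.74
  H₂O: 0 + 2(51.74) = 103.5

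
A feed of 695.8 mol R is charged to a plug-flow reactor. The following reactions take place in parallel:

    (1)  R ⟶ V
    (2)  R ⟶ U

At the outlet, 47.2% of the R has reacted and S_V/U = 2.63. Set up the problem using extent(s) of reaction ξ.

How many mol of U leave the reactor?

90.5 mol

Conversion of R: R consumed = 0.472 × 695.8 = 328.4 mol = 1ξ₁ + 1ξ₂.
Selectivity: 1ξ₁ / (1ξ₂) = 2.63 → ξ₁ = 2.63 ξ₂.
Substitute: (1·2.63 + 1) ξ₂ = 328.4 → ξ₂ = 90.47 mol, ξ₁ = 237.9 mol.
Outlet amounts (n = n₀ + Σ ν·ξ):
  R: 695.8 − 1(237.9) − 1(90.47) = 367.4
  V: 0 + 1(237.9) = 237.9
  U: 0 + 1(90.47) = 90.47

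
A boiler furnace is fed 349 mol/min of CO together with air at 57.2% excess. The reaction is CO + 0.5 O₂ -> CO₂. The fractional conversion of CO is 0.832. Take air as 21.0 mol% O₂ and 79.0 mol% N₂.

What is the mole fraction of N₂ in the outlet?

0.683

Stoichiometric O₂ = 0.5 × 349 = 174.5 mol/min; O₂ fed = 174.5 × 1.572 = 274.3 mol/min.
N₂ fed = 274.3 × 79/21 = 1032 mol/min.
Fuel reacted = 0.832 × 349 → ξ = 290.4 mol/min.
Outlet (n = n₀ + ν ξ):
  CO: 349 − 1(290.4) = 58.63
  O₂: 274.3 − 0.5(290.4) = 129.1
  N₂: 1032 (inert)
  CO₂: 0 + 1(290.4) = 290.4
Total out = 1510 mol/min; y_N₂ = 1032 / 1510 = 0.6834.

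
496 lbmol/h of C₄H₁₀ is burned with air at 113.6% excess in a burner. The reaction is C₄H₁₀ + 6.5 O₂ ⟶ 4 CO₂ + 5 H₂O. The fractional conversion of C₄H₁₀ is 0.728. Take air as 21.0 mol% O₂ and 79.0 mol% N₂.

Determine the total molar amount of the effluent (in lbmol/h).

33800 lbmol/h

Stoichiometric O₂ = 6.5 × 496 = 3224 lbmol/h; O₂ fed = 3224 × 2.136 = 6886 lbmol/h.
N₂ fed = 6886 × 79/21 = 25910 lbmol/h.
Fuel reacted = 0.728 × 496 → ξ = 361.1 lbmol/h.
Outlet (n = n₀ + ν ξ):
  C₄H₁₀: 496 − 1(361.1) = 134.9
  O₂: 6886 − 6.5(361.1) = 4539
  N₂: 25910 (inert)
  CO₂: 0 + 4(361.1) = 1444
  H₂O: 0 + 5(361.1) = 1805
Total out = 134.9 + 4539 + 25910 + 1444 + 1805 = 33830 lbmol/h.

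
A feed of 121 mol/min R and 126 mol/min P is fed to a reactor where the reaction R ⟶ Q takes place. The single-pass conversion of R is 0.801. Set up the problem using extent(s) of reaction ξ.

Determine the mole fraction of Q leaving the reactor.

R reacted = 0.801 × 121 = 96.92 mol/min; ν_R = −1, so ξ = 96.92/1 = 96.92 mol/min.
Outlet amounts (n = n₀ + ν ξ):
  R: 121 − 1(96.92) = 24.08
  Q: 0 + 1(96.92) = 96.92
  P: 126 (inert)
Total out = 247 mol/min; y_Q = 96.92 / 247 = 0.3924.

0.392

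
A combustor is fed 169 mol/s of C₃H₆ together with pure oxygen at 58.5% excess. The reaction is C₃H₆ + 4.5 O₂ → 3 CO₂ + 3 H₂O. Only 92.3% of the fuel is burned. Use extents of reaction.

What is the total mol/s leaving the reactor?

1450 mol/s

Stoichiometric O₂ = 4.5 × 169 = 760.5 mol/s; O₂ fed = 760.5 × 1.585 = 1205 mol/s.
Fuel reacted = 0.923 × 169 → ξ = 156 mol/s.
Outlet (n = n₀ + ν ξ):
  C₃H₆: 169 − 1(156) = 13.01
  O₂: 1205 − 4.5(156) = 503.5
  CO₂: 0 + 3(156) = 468
  H₂O: 0 + 3(156) = 468
Total out = 13.01 + 503.5 + 468 + 468 = 1452 mol/s.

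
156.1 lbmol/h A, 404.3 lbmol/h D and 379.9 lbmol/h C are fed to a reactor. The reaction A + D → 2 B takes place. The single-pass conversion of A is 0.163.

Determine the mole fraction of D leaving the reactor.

0.403

A reacted = 0.163 × 156.1 = 25.44 lbmol/h; ν_A = −1, so ξ = 25.44/1 = 25.44 lbmol/h.
Outlet amounts (n = n₀ + ν ξ):
  A: 156.1 − 1(25.44) = 130.7
  D: 404.3 − 1(25.44) = 378.9
  B: 0 + 2(25.44) = 50.89
  C: 379.9 (inert)
Total out = 940.3 lbmol/h; y_D = 378.9 / 940.3 = 0.4029.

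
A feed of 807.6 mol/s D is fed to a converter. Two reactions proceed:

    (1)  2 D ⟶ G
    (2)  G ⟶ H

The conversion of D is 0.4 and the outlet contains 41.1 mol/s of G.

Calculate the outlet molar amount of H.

Conversion of D: D consumed = 2ξ₁ = 0.4 × 807.6 → ξ₁ = 161.5 mol/s.
G balance: n_G = 0 + 1ξ₁ − 1ξ₂ = 41.1 → ξ₂ = (1·161.5 − 41.1)/1 = 120.4 mol/s.
Outlet amounts (n = n₀ + Σ ν·ξ):
  D: 807.6 − 2(161.5) = 484.6
  G: 0 + 1(161.5) − 1(120.4) = 41.1
  H: 0 + 1(120.4) = 120.4

120 mol/s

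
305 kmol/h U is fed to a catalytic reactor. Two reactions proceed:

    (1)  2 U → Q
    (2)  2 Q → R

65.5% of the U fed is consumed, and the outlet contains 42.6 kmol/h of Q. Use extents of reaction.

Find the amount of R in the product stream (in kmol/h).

28.6 kmol/h

Conversion of U: U consumed = 2ξ₁ = 0.655 × 305 → ξ₁ = 99.89 kmol/h.
Q balance: n_Q = 0 + 1ξ₁ − 2ξ₂ = 42.6 → ξ₂ = (1·99.89 − 42.6)/2 = 28.64 kmol/h.
Outlet amounts (n = n₀ + Σ ν·ξ):
  U: 305 − 2(99.89) = 105.2
  Q: 0 + 1(99.89) − 2(28.64) = 42.6
  R: 0 + 1(28.64) = 28.64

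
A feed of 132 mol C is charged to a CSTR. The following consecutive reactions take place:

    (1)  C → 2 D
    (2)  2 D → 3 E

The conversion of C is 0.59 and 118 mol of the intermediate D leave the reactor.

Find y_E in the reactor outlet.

Conversion of C: C consumed = 1ξ₁ = 0.59 × 132 → ξ₁ = 77.88 mol.
D balance: n_D = 0 + 2ξ₁ − 2ξ₂ = 118 → ξ₂ = (2·77.88 − 118)/2 = 18.88 mol.
Outlet amounts (n = n₀ + Σ ν·ξ):
  C: 132 − 1(77.88) = 54.12
  D: 0 + 2(77.88) − 2(18.88) = 118
  E: 0 + 3(18.88) = 56.64
Total out = 228.8 mol; y_E = 56.64 / 228.8 = 0.2476.

0.248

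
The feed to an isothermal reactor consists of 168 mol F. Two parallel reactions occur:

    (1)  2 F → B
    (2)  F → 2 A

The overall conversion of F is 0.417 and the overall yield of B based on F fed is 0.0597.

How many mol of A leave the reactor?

Yield of B: 1ξ₁ / 168 = 0.0597 → ξ₁ = 10.03 mol.
Conversion of F: 2ξ₁ + 1ξ₂ = 0.417 × 168 = 70.06 → ξ₂ = 50 mol.
Outlet amounts (n = n₀ + Σ ν·ξ):
  F: 168 − 2(10.03) − 1(50) = 97.94
  B: 0 + 1(10.03) = 10.03
  A: 0 + 2(50) = 99.99

100 mol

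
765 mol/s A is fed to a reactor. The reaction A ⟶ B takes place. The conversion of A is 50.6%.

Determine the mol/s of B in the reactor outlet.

387 mol/s

A reacted = 0.506 × 765 = 387.1 mol/s; ν_A = −1, so ξ = 387.1/1 = 387.1 mol/s.
Outlet amounts (n = n₀ + ν ξ):
  A: 765 − 1(387.1) = 377.9
  B: 0 + 1(387.1) = 387.1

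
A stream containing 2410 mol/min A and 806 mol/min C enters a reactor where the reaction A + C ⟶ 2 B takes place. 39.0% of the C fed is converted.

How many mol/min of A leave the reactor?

C reacted = 0.39 × 806 = 314.3 mol/min; ν_C = −1, so ξ = 314.3/1 = 314.3 mol/min.
Outlet amounts (n = n₀ + ν ξ):
  A: 2410 − 1(314.3) = 2096
  C: 806 − 1(314.3) = 491.7
  B: 0 + 2(314.3) = 628.7

2100 mol/min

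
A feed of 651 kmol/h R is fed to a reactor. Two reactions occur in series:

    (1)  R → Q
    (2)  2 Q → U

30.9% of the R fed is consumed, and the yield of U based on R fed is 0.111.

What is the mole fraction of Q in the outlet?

0.0979

Conversion of R: R consumed = 1ξ₁ = 0.309 × 651 → ξ₁ = 201.2 kmol/h.
Yield of U: 1ξ₂ / 651 = 0.111 → ξ₂ = 72.26 kmol/h.
Outlet amounts (n = n₀ + Σ ν·ξ):
  R: 651 − 1(201.2) = 449.8
  Q: 0 + 1(201.2) − 2(72.26) = 56.64
  U: 0 + 1(72.26) = 72.26
Total out = 578.7 kmol/h; y_Q = 56.64 / 578.7 = 0.09786.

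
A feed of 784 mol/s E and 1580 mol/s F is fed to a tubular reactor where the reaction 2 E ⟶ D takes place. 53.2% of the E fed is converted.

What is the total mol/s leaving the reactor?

2160 mol/s

E reacted = 0.532 × 784 = 417.1 mol/s; ν_E = −2, so ξ = 417.1/2 = 208.5 mol/s.
Outlet amounts (n = n₀ + ν ξ):
  E: 784 − 2(208.5) = 366.9
  D: 0 + 1(208.5) = 208.5
  F: 1580 (inert)
Total out = 366.9 + 208.5 + 1580 = 2155 mol/s.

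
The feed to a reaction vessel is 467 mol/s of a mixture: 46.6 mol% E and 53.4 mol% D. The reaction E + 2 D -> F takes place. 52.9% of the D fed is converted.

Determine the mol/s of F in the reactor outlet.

66 mol/s

D reacted = 0.529 × 249.4 = 131.9 mol/s; ν_D = −2, so ξ = 131.9/2 = 65.96 mol/s.
Outlet amounts (n = n₀ + ν ξ):
  E: 217.6 − 1(65.96) = 151.7
  D: 249.4 − 2(65.96) = 117.5
  F: 0 + 1(65.96) = 65.96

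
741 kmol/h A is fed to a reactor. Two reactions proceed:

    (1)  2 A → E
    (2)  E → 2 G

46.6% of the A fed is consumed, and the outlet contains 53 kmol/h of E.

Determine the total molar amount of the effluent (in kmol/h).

688 kmol/h

Conversion of A: A consumed = 2ξ₁ = 0.466 × 741 → ξ₁ = 172.7 kmol/h.
E balance: n_E = 0 + 1ξ₁ − 1ξ₂ = 53 → ξ₂ = (1·172.7 − 53)/1 = 119.7 kmol/h.
Outlet amounts (n = n₀ + Σ ν·ξ):
  A: 741 − 2(172.7) = 395.7
  E: 0 + 1(172.7) − 1(119.7) = 53
  G: 0 + 2(119.7) = 239.3
Total out = 395.7 + 53 + 239.3 = 688 kmol/h.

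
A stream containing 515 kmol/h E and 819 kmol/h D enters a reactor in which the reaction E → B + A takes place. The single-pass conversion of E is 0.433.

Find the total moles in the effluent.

E reacted = 0.433 × 515 = 223 kmol/h; ν_E = −1, so ξ = 223/1 = 223 kmol/h.
Outlet amounts (n = n₀ + ν ξ):
  E: 515 − 1(223) = 292
  B: 0 + 1(223) = 223
  A: 0 + 1(223) = 223
  D: 819 (inert)
Total out = 292 + 223 + 223 + 819 = 1557 kmol/h.

1560 kmol/h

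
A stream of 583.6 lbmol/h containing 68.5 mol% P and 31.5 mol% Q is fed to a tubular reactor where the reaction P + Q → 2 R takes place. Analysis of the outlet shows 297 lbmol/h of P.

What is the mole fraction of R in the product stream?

For P: n = n₀ − 1ξ → 297 = 399.8 − 1ξ, giving ξ = 102.8 lbmol/h.
Outlet amounts (n = n₀ + ν ξ):
  P: 399.8 − 1(102.8) = 297
  Q: 183.8 − 1(102.8) = 81.07
  R: 0 + 2(102.8) = 205.5
Total out = 583.6 lbmol/h; y_R = 205.5 / 583.6 = 0.3522.

0.352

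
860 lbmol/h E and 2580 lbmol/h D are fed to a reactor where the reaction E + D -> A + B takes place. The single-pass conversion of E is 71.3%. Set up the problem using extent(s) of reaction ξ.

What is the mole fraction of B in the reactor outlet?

0.178

E reacted = 0.713 × 860 = 613.2 lbmol/h; ν_E = −1, so ξ = 613.2/1 = 613.2 lbmol/h.
Outlet amounts (n = n₀ + ν ξ):
  E: 860 − 1(613.2) = 246.8
  D: 2580 − 1(613.2) = 1967
  A: 0 + 1(613.2) = 613.2
  B: 0 + 1(613.2) = 613.2
Total out = 3440 lbmol/h; y_B = 613.2 / 3440 = 0.1782.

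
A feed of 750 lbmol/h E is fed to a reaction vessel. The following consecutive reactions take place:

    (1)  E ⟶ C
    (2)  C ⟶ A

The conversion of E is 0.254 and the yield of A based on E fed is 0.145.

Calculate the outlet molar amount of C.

Conversion of E: E consumed = 1ξ₁ = 0.254 × 750 → ξ₁ = 190.5 lbmol/h.
Yield of A: 1ξ₂ / 750 = 0.145 → ξ₂ = 108.7 lbmol/h.
Outlet amounts (n = n₀ + Σ ν·ξ):
  E: 750 − 1(190.5) = 559.5
  C: 0 + 1(190.5) − 1(108.7) = 81.75
  A: 0 + 1(108.7) = 108.7

81.8 lbmol/h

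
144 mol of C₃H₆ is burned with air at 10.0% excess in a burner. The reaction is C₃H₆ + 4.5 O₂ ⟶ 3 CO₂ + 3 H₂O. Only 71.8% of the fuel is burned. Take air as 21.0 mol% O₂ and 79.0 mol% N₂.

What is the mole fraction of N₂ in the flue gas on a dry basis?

0.818

Stoichiometric O₂ = 4.5 × 144 = 648 mol; O₂ fed = 648 × 1.100 = 712.8 mol.
N₂ fed = 712.8 × 79/21 = 2681 mol.
Fuel reacted = 0.718 × 144 → ξ = 103.4 mol.
Outlet (n = n₀ + ν ξ):
  C₃H₆: 144 − 1(103.4) = 40.61
  O₂: 712.8 − 4.5(103.4) = 247.5
  N₂: 2681 (inert)
  CO₂: 0 + 3(103.4) = 310.2
  H₂O: 0 + 3(103.4) = 310.2
Dry total = 3280 mol; y_N₂ (dry) = 2681 / 3280 = 0.8176.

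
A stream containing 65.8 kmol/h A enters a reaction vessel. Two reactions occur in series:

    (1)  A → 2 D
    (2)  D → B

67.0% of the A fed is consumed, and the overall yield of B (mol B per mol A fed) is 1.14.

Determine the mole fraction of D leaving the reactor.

0.12

Conversion of A: A consumed = 1ξ₁ = 0.67 × 65.8 → ξ₁ = 44.09 kmol/h.
Yield of B: 1ξ₂ / 65.8 = 1.14 → ξ₂ = 75.01 kmol/h.
Outlet amounts (n = n₀ + Σ ν·ξ):
  A: 65.8 − 1(44.09) = 21.71
  D: 0 + 2(44.09) − 1(75.01) = 13.16
  B: 0 + 1(75.01) = 75.01
Total out = 109.9 kmol/h; y_D = 13.16 / 109.9 = 0.1198.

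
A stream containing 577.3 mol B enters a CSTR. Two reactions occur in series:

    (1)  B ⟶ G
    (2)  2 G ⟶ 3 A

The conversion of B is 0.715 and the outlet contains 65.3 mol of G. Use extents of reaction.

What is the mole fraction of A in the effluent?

Conversion of B: B consumed = 1ξ₁ = 0.715 × 577.3 → ξ₁ = 412.8 mol.
G balance: n_G = 0 + 1ξ₁ − 2ξ₂ = 65.3 → ξ₂ = (1·412.8 − 65.3)/2 = 173.7 mol.
Outlet amounts (n = n₀ + Σ ν·ξ):
  B: 577.3 − 1(412.8) = 164.5
  G: 0 + 1(412.8) − 2(173.7) = 65.3
  A: 0 + 3(173.7) = 521.2
Total out = 751 mol; y_A = 521.2 / 751 = 0.694.

0.694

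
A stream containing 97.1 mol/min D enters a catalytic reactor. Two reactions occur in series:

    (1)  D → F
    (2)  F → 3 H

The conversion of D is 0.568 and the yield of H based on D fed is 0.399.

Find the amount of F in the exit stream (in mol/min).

Conversion of D: D consumed = 1ξ₁ = 0.568 × 97.1 → ξ₁ = 55.15 mol/min.
Yield of H: 3ξ₂ / 97.1 = 0.399 → ξ₂ = 12.91 mol/min.
Outlet amounts (n = n₀ + Σ ν·ξ):
  D: 97.1 − 1(55.15) = 41.95
  F: 0 + 1(55.15) − 1(12.91) = 42.24
  H: 0 + 3(12.91) = 38.74

42.2 mol/min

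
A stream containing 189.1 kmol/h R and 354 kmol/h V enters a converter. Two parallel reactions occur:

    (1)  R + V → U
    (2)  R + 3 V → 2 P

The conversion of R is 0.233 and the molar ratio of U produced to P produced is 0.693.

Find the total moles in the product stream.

481 kmol/h

Conversion of R: R consumed = 0.233 × 189.1 = 44.06 kmol/h = 1ξ₁ + 1ξ₂.
Selectivity: 1ξ₁ / (2ξ₂) = 0.693 → ξ₁ = 1.386 ξ₂.
Substitute: (1·1.386 + 1) ξ₂ = 44.06 → ξ₂ = 18.47 kmol/h, ξ₁ = 25.59 kmol/h.
Outlet amounts (n = n₀ + Σ ν·ξ):
  R: 189.1 − 1(25.59) − 1(18.47) = 145
  V: 354 − 1(25.59) − 3(18.47) = 273
  U: 0 + 1(25.59) = 25.59
  P: 0 + 2(18.47) = 36.93
Total out = 145 + 273 + 25.59 + 36.93 = 480.6 kmol/h.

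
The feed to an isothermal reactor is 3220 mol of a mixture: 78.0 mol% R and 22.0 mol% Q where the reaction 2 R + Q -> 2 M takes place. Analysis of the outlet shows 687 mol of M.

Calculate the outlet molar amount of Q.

For M: n = n₀ + 2ξ → 687 = 0 + 2ξ, giving ξ = 343.5 mol.
Outlet amounts (n = n₀ + ν ξ):
  R: 2512 − 2(343.5) = 1825
  Q: 708.4 − 1(343.5) = 364.9
  M: 0 + 2(343.5) = 687

365 mol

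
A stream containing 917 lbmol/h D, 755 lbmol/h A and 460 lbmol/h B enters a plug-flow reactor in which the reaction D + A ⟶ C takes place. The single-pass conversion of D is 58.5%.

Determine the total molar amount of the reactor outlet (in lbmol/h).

D reacted = 0.585 × 917 = 536.4 lbmol/h; ν_D = −1, so ξ = 536.4/1 = 536.4 lbmol/h.
Outlet amounts (n = n₀ + ν ξ):
  D: 917 − 1(536.4) = 380.6
  A: 755 − 1(536.4) = 218.6
  C: 0 + 1(536.4) = 536.4
  B: 460 (inert)
Total out = 380.6 + 218.6 + 536.4 + 460 = 1596 lbmol/h.

1600 lbmol/h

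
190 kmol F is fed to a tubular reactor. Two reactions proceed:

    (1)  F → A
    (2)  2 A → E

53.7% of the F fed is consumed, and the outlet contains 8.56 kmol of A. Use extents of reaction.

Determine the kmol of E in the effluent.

46.7 kmol

Conversion of F: F consumed = 1ξ₁ = 0.537 × 190 → ξ₁ = 102 kmol.
A balance: n_A = 0 + 1ξ₁ − 2ξ₂ = 8.56 → ξ₂ = (1·102 − 8.56)/2 = 46.73 kmol.
Outlet amounts (n = n₀ + Σ ν·ξ):
  F: 190 − 1(102) = 87.97
  A: 0 + 1(102) − 2(46.73) = 8.56
  E: 0 + 1(46.73) = 46.73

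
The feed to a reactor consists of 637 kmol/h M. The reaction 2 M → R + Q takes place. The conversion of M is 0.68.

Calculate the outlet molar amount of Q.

M reacted = 0.68 × 637 = 433.2 kmol/h; ν_M = −2, so ξ = 433.2/2 = 216.6 kmol/h.
Outlet amounts (n = n₀ + ν ξ):
  M: 637 − 2(216.6) = 203.8
  R: 0 + 1(216.6) = 216.6
  Q: 0 + 1(216.6) = 216.6

217 kmol/h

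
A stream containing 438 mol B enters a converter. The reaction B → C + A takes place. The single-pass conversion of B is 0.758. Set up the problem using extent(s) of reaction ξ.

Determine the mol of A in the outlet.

332 mol

B reacted = 0.758 × 438 = 332 mol; ν_B = −1, so ξ = 332/1 = 332 mol.
Outlet amounts (n = n₀ + ν ξ):
  B: 438 − 1(332) = 106
  C: 0 + 1(332) = 332
  A: 0 + 1(332) = 332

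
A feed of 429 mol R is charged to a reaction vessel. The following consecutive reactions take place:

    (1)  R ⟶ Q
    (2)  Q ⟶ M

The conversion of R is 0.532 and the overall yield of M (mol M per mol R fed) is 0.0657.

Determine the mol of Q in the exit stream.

200 mol

Conversion of R: R consumed = 1ξ₁ = 0.532 × 429 → ξ₁ = 228.2 mol.
Yield of M: 1ξ₂ / 429 = 0.0657 → ξ₂ = 28.19 mol.
Outlet amounts (n = n₀ + Σ ν·ξ):
  R: 429 − 1(228.2) = 200.8
  Q: 0 + 1(228.2) − 1(28.19) = 200
  M: 0 + 1(28.19) = 28.19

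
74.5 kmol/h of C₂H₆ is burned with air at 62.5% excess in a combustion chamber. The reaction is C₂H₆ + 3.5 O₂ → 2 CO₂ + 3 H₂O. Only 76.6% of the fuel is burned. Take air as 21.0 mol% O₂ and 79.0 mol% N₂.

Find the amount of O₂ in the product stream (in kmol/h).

224 kmol/h

Stoichiometric O₂ = 3.5 × 74.5 = 260.8 kmol/h; O₂ fed = 260.8 × 1.625 = 423.7 kmol/h.
N₂ fed = 423.7 × 79/21 = 1594 kmol/h.
Fuel reacted = 0.766 × 74.5 → ξ = 57.07 kmol/h.
Outlet (n = n₀ + ν ξ):
  C₂H₆: 74.5 − 1(57.07) = 17.43
  O₂: 423.7 − 3.5(57.07) = 224
  N₂: 1594 (inert)
  CO₂: 0 + 2(57.07) = 114.1
  H₂O: 0 + 3(57.07) = 171.2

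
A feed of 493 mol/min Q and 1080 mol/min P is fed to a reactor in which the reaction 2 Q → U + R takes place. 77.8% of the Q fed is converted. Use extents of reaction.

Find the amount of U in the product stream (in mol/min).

Q reacted = 0.778 × 493 = 383.6 mol/min; ν_Q = −2, so ξ = 383.6/2 = 191.8 mol/min.
Outlet amounts (n = n₀ + ν ξ):
  Q: 493 − 2(191.8) = 109.4
  U: 0 + 1(191.8) = 191.8
  R: 0 + 1(191.8) = 191.8
  P: 1080 (inert)

192 mol/min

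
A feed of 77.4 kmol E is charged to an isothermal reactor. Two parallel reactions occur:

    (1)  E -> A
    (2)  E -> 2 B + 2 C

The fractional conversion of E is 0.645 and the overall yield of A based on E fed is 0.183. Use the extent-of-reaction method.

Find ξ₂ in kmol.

Yield of A: 1ξ₁ / 77.4 = 0.183 → ξ₁ = 14.16 kmol.
Conversion of E: 1ξ₁ + 1ξ₂ = 0.645 × 77.4 = 49.92 → ξ₂ = 35.76 kmol.
Outlet amounts (n = n₀ + Σ ν·ξ):
  E: 77.4 − 1(14.16) − 1(35.76) = 27.48
  A: 0 + 1(14.16) = 14.16
  B: 0 + 2(35.76) = 71.52
  C: 0 + 2(35.76) = 71.52

ξ₂ = 35.8 kmol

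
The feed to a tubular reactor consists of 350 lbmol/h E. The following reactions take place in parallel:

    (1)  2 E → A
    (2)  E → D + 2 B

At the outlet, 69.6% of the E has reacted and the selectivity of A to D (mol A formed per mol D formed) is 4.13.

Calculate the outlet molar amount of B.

Conversion of E: E consumed = 0.696 × 350 = 243.6 lbmol/h = 2ξ₁ + 1ξ₂.
Selectivity: 1ξ₁ / (1ξ₂) = 4.13 → ξ₁ = 4.13 ξ₂.
Substitute: (2·4.13 + 1) ξ₂ = 243.6 → ξ₂ = 26.31 lbmol/h, ξ₁ = 108.6 lbmol/h.
Outlet amounts (n = n₀ + Σ ν·ξ):
  E: 350 − 2(108.6) − 1(26.31) = 106.4
  A: 0 + 1(108.6) = 108.6
  D: 0 + 1(26.31) = 26.31
  B: 0 + 2(26.31) = 52.61

52.6 lbmol/h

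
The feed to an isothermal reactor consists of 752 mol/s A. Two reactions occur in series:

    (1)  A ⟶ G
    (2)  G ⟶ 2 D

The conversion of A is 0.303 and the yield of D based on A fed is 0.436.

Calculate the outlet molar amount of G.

63.9 mol/s

Conversion of A: A consumed = 1ξ₁ = 0.303 × 752 → ξ₁ = 227.9 mol/s.
Yield of D: 2ξ₂ / 752 = 0.436 → ξ₂ = 163.9 mol/s.
Outlet amounts (n = n₀ + Σ ν·ξ):
  A: 752 − 1(227.9) = 524.1
  G: 0 + 1(227.9) − 1(163.9) = 63.92
  D: 0 + 2(163.9) = 327.9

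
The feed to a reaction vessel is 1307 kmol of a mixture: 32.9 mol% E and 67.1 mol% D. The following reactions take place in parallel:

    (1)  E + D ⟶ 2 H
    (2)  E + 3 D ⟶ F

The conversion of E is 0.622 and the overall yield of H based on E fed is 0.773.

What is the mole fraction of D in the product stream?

Yield of H: 2ξ₁ / 430 = 0.773 → ξ₁ = 166.2 kmol.
Conversion of E: 1ξ₁ + 1ξ₂ = 0.622 × 430 = 267.5 → ξ₂ = 101.3 kmol.
Outlet amounts (n = n₀ + Σ ν·ξ):
  E: 430 − 1(166.2) − 1(101.3) = 162.5
  D: 877 − 1(166.2) − 3(101.3) = 407
  H: 0 + 2(166.2) = 332.4
  F: 0 + 1(101.3) = 101.3
Total out = 1003 kmol; y_D = 407 / 1003 = 0.4057.

0.406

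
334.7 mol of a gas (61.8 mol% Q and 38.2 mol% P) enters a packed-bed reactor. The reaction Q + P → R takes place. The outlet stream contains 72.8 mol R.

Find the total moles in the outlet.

262 mol

For R: n = n₀ + 1ξ → 72.8 = 0 + 1ξ, giving ξ = 72.8 mol.
Outlet amounts (n = n₀ + ν ξ):
  Q: 206.8 − 1(72.8) = 134
  P: 127.9 − 1(72.8) = 55.06
  R: 0 + 1(72.8) = 72.8
Total out = 134 + 55.06 + 72.8 = 261.9 mol.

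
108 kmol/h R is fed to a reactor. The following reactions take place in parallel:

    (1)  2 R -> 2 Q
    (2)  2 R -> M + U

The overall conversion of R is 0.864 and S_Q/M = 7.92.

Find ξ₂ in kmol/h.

Conversion of R: R consumed = 0.864 × 108 = 93.31 kmol/h = 2ξ₁ + 2ξ₂.
Selectivity: 2ξ₁ / (1ξ₂) = 7.92 → ξ₁ = 3.96 ξ₂.
Substitute: (2·3.96 + 2) ξ₂ = 93.31 → ξ₂ = 9.406 kmol/h, ξ₁ = 37.25 kmol/h.
Outlet amounts (n = n₀ + Σ ν·ξ):
  R: 108 − 2(37.25) − 2(9.406) = 14.69
  Q: 0 + 2(37.25) = 74.5
  M: 0 + 1(9.406) = 9.406
  U: 0 + 1(9.406) = 9.406

ξ₂ = 9.41 kmol/h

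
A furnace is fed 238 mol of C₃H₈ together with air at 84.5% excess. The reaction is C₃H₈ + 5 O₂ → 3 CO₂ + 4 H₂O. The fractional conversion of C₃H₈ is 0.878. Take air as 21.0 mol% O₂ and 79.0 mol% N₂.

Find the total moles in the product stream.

Stoichiometric O₂ = 5 × 238 = 1190 mol; O₂ fed = 1190 × 1.845 = 2196 mol.
N₂ fed = 2196 × 79/21 = 8259 mol.
Fuel reacted = 0.878 × 238 → ξ = 209 mol.
Outlet (n = n₀ + ν ξ):
  C₃H₈: 238 − 1(209) = 29.04
  O₂: 2196 − 5(209) = 1151
  N₂: 8259 (inert)
  CO₂: 0 + 3(209) = 626.9
  H₂O: 0 + 4(209) = 835.9
Total out = 29.04 + 1151 + 8259 + 626.9 + 835.9 = 10900 mol.

10900 mol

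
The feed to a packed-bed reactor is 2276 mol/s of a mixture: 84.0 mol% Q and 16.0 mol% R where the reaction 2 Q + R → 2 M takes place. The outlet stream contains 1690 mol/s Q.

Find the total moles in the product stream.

2170 mol/s

For Q: n = n₀ − 2ξ → 1690 = 1912 − 2ξ, giving ξ = 110.9 mol/s.
Outlet amounts (n = n₀ + ν ξ):
  Q: 1912 − 2(110.9) = 1690
  R: 364.2 − 1(110.9) = 253.2
  M: 0 + 2(110.9) = 221.8
Total out = 1690 + 253.2 + 221.8 = 2165 mol/s.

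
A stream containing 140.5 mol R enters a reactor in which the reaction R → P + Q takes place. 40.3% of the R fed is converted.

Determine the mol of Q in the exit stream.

56.6 mol

R reacted = 0.403 × 140.5 = 56.62 mol; ν_R = −1, so ξ = 56.62/1 = 56.62 mol.
Outlet amounts (n = n₀ + ν ξ):
  R: 140.5 − 1(56.62) = 83.88
  P: 0 + 1(56.62) = 56.62
  Q: 0 + 1(56.62) = 56.62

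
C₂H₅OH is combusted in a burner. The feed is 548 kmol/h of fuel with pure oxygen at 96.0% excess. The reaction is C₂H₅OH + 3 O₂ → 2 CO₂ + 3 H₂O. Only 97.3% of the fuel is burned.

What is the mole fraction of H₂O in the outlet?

Stoichiometric O₂ = 3 × 548 = 1644 kmol/h; O₂ fed = 1644 × 1.960 = 3222 kmol/h.
Fuel reacted = 0.973 × 548 → ξ = 533.2 kmol/h.
Outlet (n = n₀ + ν ξ):
  C₂H₅OH: 548 − 1(533.2) = 14.8
  O₂: 3222 − 3(533.2) = 1623
  CO₂: 0 + 2(533.2) = 1066
  H₂O: 0 + 3(533.2) = 1600
Total out = 4303 kmol/h; y_H₂O = 1600 / 4303 = 0.3717.

0.372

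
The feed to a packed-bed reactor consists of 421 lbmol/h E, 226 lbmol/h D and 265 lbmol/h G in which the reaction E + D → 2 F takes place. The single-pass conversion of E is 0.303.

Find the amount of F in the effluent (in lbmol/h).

255 lbmol/h

E reacted = 0.303 × 421 = 127.6 lbmol/h; ν_E = −1, so ξ = 127.6/1 = 127.6 lbmol/h.
Outlet amounts (n = n₀ + ν ξ):
  E: 421 − 1(127.6) = 293.4
  D: 226 − 1(127.6) = 98.44
  F: 0 + 2(127.6) = 255.1
  G: 265 (inert)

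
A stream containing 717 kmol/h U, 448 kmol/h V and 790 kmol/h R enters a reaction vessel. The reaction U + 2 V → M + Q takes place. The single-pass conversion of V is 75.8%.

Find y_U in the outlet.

V reacted = 0.758 × 448 = 339.6 kmol/h; ν_V = −2, so ξ = 339.6/2 = 169.8 kmol/h.
Outlet amounts (n = n₀ + ν ξ):
  U: 717 − 1(169.8) = 547.2
  V: 448 − 2(169.8) = 108.4
  M: 0 + 1(169.8) = 169.8
  Q: 0 + 1(169.8) = 169.8
  R: 790 (inert)
Total out = 1785 kmol/h; y_U = 547.2 / 1785 = 0.3065.

0.307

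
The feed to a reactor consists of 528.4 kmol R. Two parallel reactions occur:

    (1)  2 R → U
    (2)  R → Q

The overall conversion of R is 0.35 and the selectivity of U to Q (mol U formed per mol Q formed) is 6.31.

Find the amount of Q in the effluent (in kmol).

13.6 kmol

Conversion of R: R consumed = 0.35 × 528.4 = 184.9 kmol = 2ξ₁ + 1ξ₂.
Selectivity: 1ξ₁ / (1ξ₂) = 6.31 → ξ₁ = 6.31 ξ₂.
Substitute: (2·6.31 + 1) ξ₂ = 184.9 → ξ₂ = 13.58 kmol, ξ₁ = 85.68 kmol.
Outlet amounts (n = n₀ + Σ ν·ξ):
  R: 528.4 − 2(85.68) − 1(13.58) = 343.5
  U: 0 + 1(85.68) = 85.68
  Q: 0 + 1(13.58) = 13.58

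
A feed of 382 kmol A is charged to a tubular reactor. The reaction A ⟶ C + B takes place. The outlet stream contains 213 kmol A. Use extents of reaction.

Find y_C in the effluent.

For A: n = n₀ − 1ξ → 213 = 382 − 1ξ, giving ξ = 169 kmol.
Outlet amounts (n = n₀ + ν ξ):
  A: 382 − 1(169) = 213
  C: 0 + 1(169) = 169
  B: 0 + 1(169) = 169
Total out = 551 kmol; y_C = 169 / 551 = 0.3067.

0.307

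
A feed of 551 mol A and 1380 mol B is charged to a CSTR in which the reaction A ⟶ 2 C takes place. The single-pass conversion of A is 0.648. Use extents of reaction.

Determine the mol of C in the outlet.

714 mol

A reacted = 0.648 × 551 = 357 mol; ν_A = −1, so ξ = 357/1 = 357 mol.
Outlet amounts (n = n₀ + ν ξ):
  A: 551 − 1(357) = 194
  C: 0 + 2(357) = 714.1
  B: 1380 (inert)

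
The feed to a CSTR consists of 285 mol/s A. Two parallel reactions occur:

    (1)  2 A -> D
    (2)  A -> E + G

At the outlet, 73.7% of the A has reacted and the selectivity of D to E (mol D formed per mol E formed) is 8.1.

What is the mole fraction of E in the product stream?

Conversion of A: A consumed = 0.737 × 285 = 210 mol/s = 2ξ₁ + 1ξ₂.
Selectivity: 1ξ₁ / (1ξ₂) = 8.1 → ξ₁ = 8.1 ξ₂.
Substitute: (2·8.1 + 1) ξ₂ = 210 → ξ₂ = 12.21 mol/s, ξ₁ = 98.92 mol/s.
Outlet amounts (n = n₀ + Σ ν·ξ):
  A: 285 − 2(98.92) − 1(12.21) = 74.96
  D: 0 + 1(98.92) = 98.92
  E: 0 + 1(12.21) = 12.21
  G: 0 + 1(12.21) = 12.21
Total out = 198.3 mol/s; y_E = 12.21 / 198.3 = 0.06158.

0.0616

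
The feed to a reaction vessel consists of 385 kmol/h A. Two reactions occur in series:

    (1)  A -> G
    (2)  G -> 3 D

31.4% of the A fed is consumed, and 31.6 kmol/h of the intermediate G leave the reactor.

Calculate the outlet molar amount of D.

268 kmol/h

Conversion of A: A consumed = 1ξ₁ = 0.314 × 385 → ξ₁ = 120.9 kmol/h.
G balance: n_G = 0 + 1ξ₁ − 1ξ₂ = 31.6 → ξ₂ = (1·120.9 − 31.6)/1 = 89.29 kmol/h.
Outlet amounts (n = n₀ + Σ ν·ξ):
  A: 385 − 1(120.9) = 264.1
  G: 0 + 1(120.9) − 1(89.29) = 31.6
  D: 0 + 3(89.29) = 267.9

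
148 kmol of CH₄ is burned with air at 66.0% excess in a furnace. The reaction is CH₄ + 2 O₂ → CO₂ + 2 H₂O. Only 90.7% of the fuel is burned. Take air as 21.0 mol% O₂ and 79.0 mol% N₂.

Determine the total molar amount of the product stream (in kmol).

Stoichiometric O₂ = 2 × 148 = 296 kmol; O₂ fed = 296 × 1.660 = 491.4 kmol.
N₂ fed = 491.4 × 79/21 = 1848 kmol.
Fuel reacted = 0.907 × 148 → ξ = 134.2 kmol.
Outlet (n = n₀ + ν ξ):
  CH₄: 148 − 1(134.2) = 13.76
  O₂: 491.4 − 2(134.2) = 222.9
  N₂: 1848 (inert)
  CO₂: 0 + 1(134.2) = 134.2
  H₂O: 0 + 2(134.2) = 268.5
Total out = 13.76 + 222.9 + 1848 + 134.2 + 268.5 = 2488 kmol.

2490 kmol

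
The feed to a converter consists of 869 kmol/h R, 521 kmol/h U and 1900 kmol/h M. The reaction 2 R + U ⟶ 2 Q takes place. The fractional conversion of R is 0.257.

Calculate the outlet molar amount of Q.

R reacted = 0.257 × 869 = 223.3 kmol/h; ν_R = −2, so ξ = 223.3/2 = 111.7 kmol/h.
Outlet amounts (n = n₀ + ν ξ):
  R: 869 − 2(111.7) = 645.7
  U: 521 − 1(111.7) = 409.3
  Q: 0 + 2(111.7) = 223.3
  M: 1900 (inert)

223 kmol/h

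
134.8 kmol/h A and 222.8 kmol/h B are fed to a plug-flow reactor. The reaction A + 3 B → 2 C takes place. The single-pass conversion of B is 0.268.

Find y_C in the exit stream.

B reacted = 0.268 × 222.8 = 59.71 kmol/h; ν_B = −3, so ξ = 59.71/3 = 19.9 kmol/h.
Outlet amounts (n = n₀ + ν ξ):
  A: 134.8 − 1(19.9) = 114.9
  B: 222.8 − 3(19.9) = 163.1
  C: 0 + 2(19.9) = 39.81
Total out = 317.8 kmol/h; y_C = 39.81 / 317.8 = 0.1253.

0.125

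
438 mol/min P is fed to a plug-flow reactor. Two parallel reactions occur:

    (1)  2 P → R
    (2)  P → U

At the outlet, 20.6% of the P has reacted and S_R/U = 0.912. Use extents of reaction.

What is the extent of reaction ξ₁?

Conversion of P: P consumed = 0.206 × 438 = 90.23 mol/min = 2ξ₁ + 1ξ₂.
Selectivity: 1ξ₁ / (1ξ₂) = 0.912 → ξ₁ = 0.912 ξ₂.
Substitute: (2·0.912 + 1) ξ₂ = 90.23 → ξ₂ = 31.95 mol/min, ξ₁ = 29.14 mol/min.
Outlet amounts (n = n₀ + Σ ν·ξ):
  P: 438 − 2(29.14) − 1(31.95) = 347.8
  R: 0 + 1(29.14) = 29.14
  U: 0 + 1(31.95) = 31.95

ξ₁ = 29.1 mol/min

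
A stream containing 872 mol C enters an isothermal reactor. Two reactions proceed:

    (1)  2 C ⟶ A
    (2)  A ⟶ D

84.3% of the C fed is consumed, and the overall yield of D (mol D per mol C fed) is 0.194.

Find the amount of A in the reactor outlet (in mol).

198 mol

Conversion of C: C consumed = 2ξ₁ = 0.843 × 872 → ξ₁ = 367.5 mol.
Yield of D: 1ξ₂ / 872 = 0.194 → ξ₂ = 169.2 mol.
Outlet amounts (n = n₀ + Σ ν·ξ):
  C: 872 − 2(367.5) = 136.9
  A: 0 + 1(367.5) − 1(169.2) = 198.4
  D: 0 + 1(169.2) = 169.2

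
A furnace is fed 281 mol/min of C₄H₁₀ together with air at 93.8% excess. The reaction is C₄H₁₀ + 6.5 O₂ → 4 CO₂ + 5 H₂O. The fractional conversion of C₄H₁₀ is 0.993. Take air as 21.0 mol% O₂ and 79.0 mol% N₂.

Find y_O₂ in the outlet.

Stoichiometric O₂ = 6.5 × 281 = 1826 mol/min; O₂ fed = 1826 × 1.938 = 3540 mol/min.
N₂ fed = 3540 × 79/21 = 13320 mol/min.
Fuel reacted = 0.993 × 281 → ξ = 279 mol/min.
Outlet (n = n₀ + ν ξ):
  C₄H₁₀: 281 − 1(279) = 1.967
  O₂: 3540 − 6.5(279) = 1726
  N₂: 13320 (inert)
  CO₂: 0 + 4(279) = 1116
  H₂O: 0 + 5(279) = 1395
Total out = 17560 mol/min; y_O₂ = 1726 / 17560 = 0.09832.

0.0983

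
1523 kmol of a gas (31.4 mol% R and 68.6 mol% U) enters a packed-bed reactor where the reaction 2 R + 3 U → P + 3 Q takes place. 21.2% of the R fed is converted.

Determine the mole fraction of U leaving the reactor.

0.606

R reacted = 0.212 × 478.2 = 101.4 kmol; ν_R = −2, so ξ = 101.4/2 = 50.69 kmol.
Outlet amounts (n = n₀ + ν ξ):
  R: 478.2 − 2(50.69) = 376.8
  U: 1045 − 3(50.69) = 892.7
  P: 0 + 1(50.69) = 50.69
  Q: 0 + 3(50.69) = 152.1
Total out = 1472 kmol; y_U = 892.7 / 1472 = 0.6063.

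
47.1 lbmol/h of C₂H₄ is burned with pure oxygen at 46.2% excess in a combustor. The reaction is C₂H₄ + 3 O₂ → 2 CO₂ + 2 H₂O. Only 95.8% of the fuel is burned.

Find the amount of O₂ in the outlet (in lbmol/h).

71.2 lbmol/h

Stoichiometric O₂ = 3 × 47.1 = 141.3 lbmol/h; O₂ fed = 141.3 × 1.462 = 206.6 lbmol/h.
Fuel reacted = 0.958 × 47.1 → ξ = 45.12 lbmol/h.
Outlet (n = n₀ + ν ξ):
  C₂H₄: 47.1 − 1(45.12) = 1.978
  O₂: 206.6 − 3(45.12) = 71.22
  CO₂: 0 + 2(45.12) = 90.24
  H₂O: 0 + 2(45.12) = 90.24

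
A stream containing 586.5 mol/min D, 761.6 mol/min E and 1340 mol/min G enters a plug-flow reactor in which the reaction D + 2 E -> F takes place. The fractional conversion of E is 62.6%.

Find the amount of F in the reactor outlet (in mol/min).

238 mol/min

E reacted = 0.626 × 761.6 = 476.8 mol/min; ν_E = −2, so ξ = 476.8/2 = 238.4 mol/min.
Outlet amounts (n = n₀ + ν ξ):
  D: 586.5 − 1(238.4) = 348.1
  E: 761.6 − 2(238.4) = 284.8
  F: 0 + 1(238.4) = 238.4
  G: 1340 (inert)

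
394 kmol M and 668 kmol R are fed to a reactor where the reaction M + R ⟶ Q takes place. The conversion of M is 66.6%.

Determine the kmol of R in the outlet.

M reacted = 0.666 × 394 = 262.4 kmol; ν_M = −1, so ξ = 262.4/1 = 262.4 kmol.
Outlet amounts (n = n₀ + ν ξ):
  M: 394 − 1(262.4) = 131.6
  R: 668 − 1(262.4) = 405.6
  Q: 0 + 1(262.4) = 262.4

406 kmol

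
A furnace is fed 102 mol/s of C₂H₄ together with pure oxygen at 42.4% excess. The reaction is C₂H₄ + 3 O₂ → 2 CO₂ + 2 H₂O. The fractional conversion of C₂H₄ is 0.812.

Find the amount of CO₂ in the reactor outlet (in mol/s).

Stoichiometric O₂ = 3 × 102 = 306 mol/s; O₂ fed = 306 × 1.424 = 435.7 mol/s.
Fuel reacted = 0.812 × 102 → ξ = 82.82 mol/s.
Outlet (n = n₀ + ν ξ):
  C₂H₄: 102 − 1(82.82) = 19.18
  O₂: 435.7 − 3(82.82) = 187.3
  CO₂: 0 + 2(82.82) = 165.6
  H₂O: 0 + 2(82.82) = 165.6

166 mol/s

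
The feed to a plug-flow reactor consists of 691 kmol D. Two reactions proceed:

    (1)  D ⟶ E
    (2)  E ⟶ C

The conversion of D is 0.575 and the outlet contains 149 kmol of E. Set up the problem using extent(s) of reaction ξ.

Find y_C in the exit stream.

0.359

Conversion of D: D consumed = 1ξ₁ = 0.575 × 691 → ξ₁ = 397.3 kmol.
E balance: n_E = 0 + 1ξ₁ − 1ξ₂ = 149 → ξ₂ = (1·397.3 − 149)/1 = 248.3 kmol.
Outlet amounts (n = n₀ + Σ ν·ξ):
  D: 691 − 1(397.3) = 293.7
  E: 0 + 1(397.3) − 1(248.3) = 149
  C: 0 + 1(248.3) = 248.3
Total out = 691 kmol; y_C = 248.3 / 691 = 0.3594.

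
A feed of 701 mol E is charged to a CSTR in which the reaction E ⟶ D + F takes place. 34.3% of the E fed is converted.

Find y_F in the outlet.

E reacted = 0.343 × 701 = 240.4 mol; ν_E = −1, so ξ = 240.4/1 = 240.4 mol.
Outlet amounts (n = n₀ + ν ξ):
  E: 701 − 1(240.4) = 460.6
  D: 0 + 1(240.4) = 240.4
  F: 0 + 1(240.4) = 240.4
Total out = 941.4 mol; y_F = 240.4 / 941.4 = 0.2554.

0.255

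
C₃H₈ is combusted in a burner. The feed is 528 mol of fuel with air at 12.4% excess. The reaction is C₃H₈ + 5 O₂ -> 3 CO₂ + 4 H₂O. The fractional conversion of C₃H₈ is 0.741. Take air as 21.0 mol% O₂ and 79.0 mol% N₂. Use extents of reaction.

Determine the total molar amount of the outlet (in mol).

15000 mol

Stoichiometric O₂ = 5 × 528 = 2640 mol; O₂ fed = 2640 × 1.124 = 2967 mol.
N₂ fed = 2967 × 79/21 = 11160 mol.
Fuel reacted = 0.741 × 528 → ξ = 391.2 mol.
Outlet (n = n₀ + ν ξ):
  C₃H₈: 528 − 1(391.2) = 136.8
  O₂: 2967 − 5(391.2) = 1011
  N₂: 11160 (inert)
  CO₂: 0 + 3(391.2) = 1174
  H₂O: 0 + 4(391.2) = 1565
Total out = 136.8 + 1011 + 11160 + 1174 + 1565 = 15050 mol.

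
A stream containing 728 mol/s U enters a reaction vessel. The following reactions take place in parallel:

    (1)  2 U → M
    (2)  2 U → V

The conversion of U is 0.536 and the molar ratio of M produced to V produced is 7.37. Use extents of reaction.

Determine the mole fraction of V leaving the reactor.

0.0437

Conversion of U: U consumed = 0.536 × 728 = 390.2 mol/s = 2ξ₁ + 2ξ₂.
Selectivity: 1ξ₁ / (1ξ₂) = 7.37 → ξ₁ = 7.37 ξ₂.
Substitute: (2·7.37 + 2) ξ₂ = 390.2 → ξ₂ = 23.31 mol/s, ξ₁ = 171.8 mol/s.
Outlet amounts (n = n₀ + Σ ν·ξ):
  U: 728 − 2(171.8) − 2(23.31) = 337.8
  M: 0 + 1(171.8) = 171.8
  V: 0 + 1(23.31) = 23.31
Total out = 532.9 mol/s; y_V = 23.31 / 532.9 = 0.04374.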